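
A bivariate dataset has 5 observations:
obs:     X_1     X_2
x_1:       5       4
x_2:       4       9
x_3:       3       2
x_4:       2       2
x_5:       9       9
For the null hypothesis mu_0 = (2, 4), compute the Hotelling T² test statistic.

Step 1 — sample mean vector:
  mean(X_1) = (5 + 4 + 3 + 2 + 9) / 5 = 23/5 = 4.6
  mean(X_2) = (4 + 9 + 2 + 2 + 9) / 5 = 26/5 = 5.2
  x̄ = (4.6, 5.2),  deviation x̄ - mu_0 = (4.6, 5.2) - (2, 4) = (2.6, 1.2).

Step 2 — sample covariance matrix, S[i,j] = (1/(n-1)) · Σ_k (x_{k,i} - mean_i) · (x_{k,j} - mean_j), divisor n-1 = 4:
  S[X_1,X_1] = ((0.4)·(0.4) + (-0.6)·(-0.6) + (-1.6)·(-1.6) + (-2.6)·(-2.6) + (4.4)·(4.4)) / 4 = 29.2/4 = 7.3
  S[X_1,X_2] = ((0.4)·(-1.2) + (-0.6)·(3.8) + (-1.6)·(-3.2) + (-2.6)·(-3.2) + (4.4)·(3.8)) / 4 = 27.4/4 = 6.85
  S[X_2,X_2] = ((-1.2)·(-1.2) + (3.8)·(3.8) + (-3.2)·(-3.2) + (-3.2)·(-3.2) + (3.8)·(3.8)) / 4 = 50.8/4 = 12.7
  S = [[7.3, 6.85],
 [6.85, 12.7]].

Step 3 — invert S. det(S) = 7.3·12.7 - (6.85)² = 45.7875.
  S^{-1} = (1/det) · [[d, -b], [-b, a]] = [[0.2774, -0.1496],
 [-0.1496, 0.1594]].

Step 4 — quadratic form (x̄ - mu_0)^T · S^{-1} · (x̄ - mu_0):
  S^{-1} · (x̄ - mu_0) = (0.5416, -0.1977),
  (x̄ - mu_0)^T · [...] = (2.6)·(0.5416) + (1.2)·(-0.1977) = 1.1711.

Step 5 — scale by n: T² = 5 · 1.1711 = 5.8553.

T² ≈ 5.8553


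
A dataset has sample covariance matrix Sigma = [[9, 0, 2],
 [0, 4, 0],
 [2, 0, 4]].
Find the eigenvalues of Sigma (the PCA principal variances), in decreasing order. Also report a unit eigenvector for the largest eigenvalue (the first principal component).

Step 1 — characteristic polynomial p(λ) = det(λI - Sigma) = λ³ - tr·λ² + c_1·λ - det, where tr = trace, c_1 = sum of the principal 2×2 minors, det = det(Sigma):
  tr = 9 + 4 + 4 = 17,
  c_1 = (9·4 - (0)²) + (9·4 - (2)²) + (4·4 - (0)²) = 36 + 32 + 16 = 84,
  det = 9·(4·4 - (0)²) - (0)·((0)·4 - (0)·(2)) + (2)·((0)·(0) - 4·(2)) = 9·(16) - (0)·(0) + (2)·(-8) = 128.
  So p(λ) = λ³ - 17λ² + 84λ - 128.
Step 2 — look for an integer root (rational root theorem: any rational root is an integer divisor of 128). Testing λ = 4:
  p(4) = 64 - 272 + 336 - 128 = 0  ✓
  Dividing out (λ - 4): p(λ) = (λ - 4)(λ² - 13λ + 32).
Step 3 — remaining eigenvalues from the quadratic λ² - 13λ + 32 = 0:
  Δ = 13² - 4·32 = 169 - 128 = 41,  λ = (13 ± √41)/2 = (13 ± 6.4031)/2 ≈ 9.7016 or 3.2984.
  Sorted: λ_1 = 9.7016,  λ_2 = 4,  λ_3 = 3.2984  (check: sum = 17 = tr ✓).

Step 4 — unit eigenvector for λ_1 ≈ 9.7016: v spans the null space of (Sigma - λ_1 I), whose rows are
  r_1 = (-0.7016, 0, 2),  r_2 = (0, -5.7016, 0),  r_3 = (2, 0, -5.7016).
  v is orthogonal to every row, so take v ∝ r_1 × r_2 = ((0)·(0) - (2)·(-5.7016), (2)·(0) - (-0.7016)·(0), (-0.7016)·(-5.7016) - (0)·(0)) ≈ (11.4031, 0, 4).
  Let u = (11.4031, 0, 4).
  ||u|| = √((11.4031)² + (0)² + (4)²) = √(146.0312) ≈ 12.0843,  v_1 = u/||u|| ≈ (0.9436, 0, 0.331) (||v_1|| = 1).

λ_1 = 9.7016,  λ_2 = 4,  λ_3 = 3.2984;  v_1 ≈ (0.9436, 0, 0.331)


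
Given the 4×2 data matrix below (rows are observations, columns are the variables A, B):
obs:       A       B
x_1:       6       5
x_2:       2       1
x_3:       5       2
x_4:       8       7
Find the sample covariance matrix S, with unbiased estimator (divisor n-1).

Step 1 — column means:
  mean(A) = (6 + 2 + 5 + 8) / 4 = 21/4 = 5.25
  mean(B) = (5 + 1 + 2 + 7) / 4 = 15/4 = 3.75

Step 2 — sample covariance S[i,j] = (1/(n-1)) · Σ_k (x_{k,i} - mean_i) · (x_{k,j} - mean_j), with n-1 = 3.
  S[A,A] = ((0.75)·(0.75) + (-3.25)·(-3.25) + (-0.25)·(-0.25) + (2.75)·(2.75)) / 3 = 18.75/3 = 6.25
  S[A,B] = ((0.75)·(1.25) + (-3.25)·(-2.75) + (-0.25)·(-1.75) + (2.75)·(3.25)) / 3 = 19.25/3 = 6.4167
  S[B,B] = ((1.25)·(1.25) + (-2.75)·(-2.75) + (-1.75)·(-1.75) + (3.25)·(3.25)) / 3 = 22.75/3 = 7.5833

S is symmetric (S[j,i] = S[i,j]). Assembling:

S = [[6.25, 6.4167],
 [6.4167, 7.5833]]


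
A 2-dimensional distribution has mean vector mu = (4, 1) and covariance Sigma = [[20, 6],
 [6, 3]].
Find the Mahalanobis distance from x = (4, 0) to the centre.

Step 1 — centre the observation: (x - mu) = (0, -1).

Step 2 — invert Sigma. det(Sigma) = 20·3 - (6)² = 24.
  Sigma^{-1} = (1/det) · [[d, -b], [-b, a]] = [[0.125, -0.25],
 [-0.25, 0.8333]].

Step 3 — form the quadratic (x - mu)^T · Sigma^{-1} · (x - mu):
  Sigma^{-1} · (x - mu) = (0.25, -0.8333).
  (x - mu)^T · [Sigma^{-1} · (x - mu)] = (0)·(0.25) + (-1)·(-0.8333) = 0.8333.

Step 4 — take square root: d = √(0.8333) ≈ 0.9129.

d(x, mu) = √(0.8333) ≈ 0.9129


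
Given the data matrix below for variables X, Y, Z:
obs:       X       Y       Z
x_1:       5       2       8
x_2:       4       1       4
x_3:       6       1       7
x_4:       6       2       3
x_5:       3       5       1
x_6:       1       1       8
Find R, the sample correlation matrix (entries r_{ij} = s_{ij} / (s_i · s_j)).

Step 1 — column means:
  mean(X) = (5 + 4 + 6 + 6 + 3 + 1) / 6 = 25/6 = 4.1667
  mean(Y) = (2 + 1 + 1 + 2 + 5 + 1) / 6 = 12/6 = 2
  mean(Z) = (8 + 4 + 7 + 3 + 1 + 8) / 6 = 31/6 = 5.1667

Step 2 — sample variances and covariances s[i,j] = (1/(n-1)) · Σ_k (x_{k,i} - mean_i) · (x_{k,j} - mean_j), with n-1 = 5:
  s[X,X] = ((0.8333)·(0.8333) + (-0.1667)·(-0.1667) + (1.8333)·(1.8333) + (1.8333)·(1.8333) + (-1.1667)·(-1.1667) + (-3.1667)·(-3.1667)) / 5 = 18.8333/5 = 3.7667
  s[X,Y] = ((0.8333)·(0) + (-0.1667)·(-1) + (1.8333)·(-1) + (1.8333)·(0) + (-1.1667)·(3) + (-3.1667)·(-1)) / 5 = -2/5 = -0.4
  s[X,Z] = ((0.8333)·(2.8333) + (-0.1667)·(-1.1667) + (1.8333)·(1.8333) + (1.8333)·(-2.1667) + (-1.1667)·(-4.1667) + (-3.1667)·(2.8333)) / 5 = -2.1667/5 = -0.4333
  s[Y,Y] = ((0)·(0) + (-1)·(-1) + (-1)·(-1) + (0)·(0) + (3)·(3) + (-1)·(-1)) / 5 = 12/5 = 2.4
  s[Y,Z] = ((0)·(2.8333) + (-1)·(-1.1667) + (-1)·(1.8333) + (0)·(-2.1667) + (3)·(-4.1667) + (-1)·(2.8333)) / 5 = -16/5 = -3.2
  s[Z,Z] = ((2.8333)·(2.8333) + (-1.1667)·(-1.1667) + (1.8333)·(1.8333) + (-2.1667)·(-2.1667) + (-4.1667)·(-4.1667) + (2.8333)·(2.8333)) / 5 = 42.8333/5 = 8.5667
  Sample standard deviations s_i = √(s[i,i]):
  s(X) = √(3.7667) = 1.9408
  s(Y) = √(2.4) = 1.5492
  s(Z) = √(8.5667) = 2.9269

Step 3 — r_{ij} = s_{ij} / (s_i · s_j):
  r[X,X] = 1 (diagonal).
  r[X,Y] = -0.4 / (1.9408 · 1.5492) = -0.4 / 3.0067 = -0.133
  r[X,Z] = -0.4333 / (1.9408 · 2.9269) = -0.4333 / 5.6805 = -0.0763
  r[Y,Y] = 1 (diagonal).
  r[Y,Z] = -3.2 / (1.5492 · 2.9269) = -3.2 / 4.5343 = -0.7057
  r[Z,Z] = 1 (diagonal).

R is symmetric with unit diagonal. Assembling:

R = [[1, -0.133, -0.0763],
 [-0.133, 1, -0.7057],
 [-0.0763, -0.7057, 1]]


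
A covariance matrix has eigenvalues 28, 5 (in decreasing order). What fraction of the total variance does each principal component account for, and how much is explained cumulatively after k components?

Step 1 — total variance = trace(Sigma) = Σ λ_i = 28 + 5 = 33.

Step 2 — fraction explained by component i = λ_i / Σ λ:
  PC1: 28/33 = 0.8485
  PC2: 5/33 = 0.1515

Step 3 — cumulative fraction after k components = (λ_1 + ... + λ_k) / Σ λ:
  k = 1: 28/33 = 0.8485
  k = 2: (28 + 5)/33 = 33/33 = 1

Summary (fraction, with percent):

explained: PC1 0.8485 (84.85%), PC2 0.1515 (15.15%);  cumulative: 0.8485, 1


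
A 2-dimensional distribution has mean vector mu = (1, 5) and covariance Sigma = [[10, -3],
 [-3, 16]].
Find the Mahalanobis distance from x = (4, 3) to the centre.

Step 1 — centre the observation: (x - mu) = (3, -2).

Step 2 — invert Sigma. det(Sigma) = 10·16 - (-3)² = 151.
  Sigma^{-1} = (1/det) · [[d, -b], [-b, a]] = [[0.106, 0.0199],
 [0.0199, 0.0662]].

Step 3 — form the quadratic (x - mu)^T · Sigma^{-1} · (x - mu):
  Sigma^{-1} · (x - mu) = (0.2781, -0.0728).
  (x - mu)^T · [Sigma^{-1} · (x - mu)] = (3)·(0.2781) + (-2)·(-0.0728) = 0.9801.

Step 4 — take square root: d = √(0.9801) ≈ 0.99.

d(x, mu) = √(0.9801) ≈ 0.99


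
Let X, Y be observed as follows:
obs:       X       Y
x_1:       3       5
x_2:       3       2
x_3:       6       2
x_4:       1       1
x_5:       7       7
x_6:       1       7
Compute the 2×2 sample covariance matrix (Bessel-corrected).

Step 1 — column means:
  mean(X) = (3 + 3 + 6 + 1 + 7 + 1) / 6 = 21/6 = 3.5
  mean(Y) = (5 + 2 + 2 + 1 + 7 + 7) / 6 = 24/6 = 4

Step 2 — sample covariance S[i,j] = (1/(n-1)) · Σ_k (x_{k,i} - mean_i) · (x_{k,j} - mean_j), with n-1 = 5.
  S[X,X] = ((-0.5)·(-0.5) + (-0.5)·(-0.5) + (2.5)·(2.5) + (-2.5)·(-2.5) + (3.5)·(3.5) + (-2.5)·(-2.5)) / 5 = 31.5/5 = 6.3
  S[X,Y] = ((-0.5)·(1) + (-0.5)·(-2) + (2.5)·(-2) + (-2.5)·(-3) + (3.5)·(3) + (-2.5)·(3)) / 5 = 6/5 = 1.2
  S[Y,Y] = ((1)·(1) + (-2)·(-2) + (-2)·(-2) + (-3)·(-3) + (3)·(3) + (3)·(3)) / 5 = 36/5 = 7.2

S is symmetric (S[j,i] = S[i,j]). Assembling:

S = [[6.3, 1.2],
 [1.2, 7.2]]


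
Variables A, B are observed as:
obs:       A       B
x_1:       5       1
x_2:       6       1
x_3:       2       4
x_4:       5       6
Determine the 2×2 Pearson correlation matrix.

Step 1 — column means:
  mean(A) = (5 + 6 + 2 + 5) / 4 = 18/4 = 4.5
  mean(B) = (1 + 1 + 4 + 6) / 4 = 12/4 = 3

Step 2 — sample variances and covariances s[i,j] = (1/(n-1)) · Σ_k (x_{k,i} - mean_i) · (x_{k,j} - mean_j), with n-1 = 3:
  s[A,A] = ((0.5)·(0.5) + (1.5)·(1.5) + (-2.5)·(-2.5) + (0.5)·(0.5)) / 3 = 9/3 = 3
  s[A,B] = ((0.5)·(-2) + (1.5)·(-2) + (-2.5)·(1) + (0.5)·(3)) / 3 = -5/3 = -1.6667
  s[B,B] = ((-2)·(-2) + (-2)·(-2) + (1)·(1) + (3)·(3)) / 3 = 18/3 = 6
  Sample standard deviations s_i = √(s[i,i]):
  s(A) = √(3) = 1.7321
  s(B) = √(6) = 2.4495

Step 3 — r_{ij} = s_{ij} / (s_i · s_j):
  r[A,A] = 1 (diagonal).
  r[A,B] = -1.6667 / (1.7321 · 2.4495) = -1.6667 / 4.2426 = -0.3928
  r[B,B] = 1 (diagonal).

R is symmetric with unit diagonal. Assembling:

R = [[1, -0.3928],
 [-0.3928, 1]]


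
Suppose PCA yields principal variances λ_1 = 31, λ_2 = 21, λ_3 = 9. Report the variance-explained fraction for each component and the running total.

Step 1 — total variance = trace(Sigma) = Σ λ_i = 31 + 21 + 9 = 61.

Step 2 — fraction explained by component i = λ_i / Σ λ:
  PC1: 31/61 = 0.5082
  PC2: 21/61 = 0.3443
  PC3: 9/61 = 0.1475

Step 3 — cumulative fraction after k components = (λ_1 + ... + λ_k) / Σ λ:
  k = 1: 31/61 = 0.5082
  k = 2: (31 + 21)/61 = 52/61 = 0.8525
  k = 3: (31 + 21 + 9)/61 = 61/61 = 1

Summary (fraction, with percent):

explained: PC1 0.5082 (50.82%), PC2 0.3443 (34.43%), PC3 0.1475 (14.75%);  cumulative: 0.5082, 0.8525, 1


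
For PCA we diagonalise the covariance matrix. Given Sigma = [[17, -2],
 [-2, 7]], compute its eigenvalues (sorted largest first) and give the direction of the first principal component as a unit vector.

Step 1 — characteristic polynomial of 2×2 Sigma:
  det(Sigma - λI) = λ² - trace · λ + det = 0.
  trace = 17 + 7 = 24, det = 17·7 - (-2)² = 115.
Step 2 — discriminant:
  Δ = trace² - 4·det = 576 - 460 = 116.
Step 3 — eigenvalues:
  λ = (trace ± √Δ)/2 = (24 ± 10.7703)/2,
  λ_1 = 17.3852,  λ_2 = 6.6148.

Step 4 — unit eigenvector for λ_1: solve (Sigma - λ_1 I)v = 0. First row:
  (17 - 17.3852)·v_x + (-2)·v_y = 0, i.e. (-0.3852)·v_x + (-2)·v_y = 0,
  so v ∝ (b, λ_1 - a) = (-2, 0.3852); multiply by -1 so the first entry is positive: u = (2, -0.3852).
  ||u|| = √((2)² + (-0.3852)²) = √(4.1484) ≈ 2.0368,
  v_1 = u/||u|| ≈ (0.982, -0.1891) (||v_1|| = 1).

λ_1 = 17.3852,  λ_2 = 6.6148;  v_1 ≈ (0.982, -0.1891)


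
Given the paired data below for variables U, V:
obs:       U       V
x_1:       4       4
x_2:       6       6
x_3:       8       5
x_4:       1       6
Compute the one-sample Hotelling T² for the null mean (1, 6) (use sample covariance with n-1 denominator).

Step 1 — sample mean vector:
  mean(U) = (4 + 6 + 8 + 1) / 4 = 19/4 = 4.75
  mean(V) = (4 + 6 + 5 + 6) / 4 = 21/4 = 5.25
  x̄ = (4.75, 5.25),  deviation x̄ - mu_0 = (4.75, 5.25) - (1, 6) = (3.75, -0.75).

Step 2 — sample covariance matrix, S[i,j] = (1/(n-1)) · Σ_k (x_{k,i} - mean_i) · (x_{k,j} - mean_j), divisor n-1 = 3:
  S[U,U] = ((-0.75)·(-0.75) + (1.25)·(1.25) + (3.25)·(3.25) + (-3.75)·(-3.75)) / 3 = 26.75/3 = 8.9167
  S[U,V] = ((-0.75)·(-1.25) + (1.25)·(0.75) + (3.25)·(-0.25) + (-3.75)·(0.75)) / 3 = -1.75/3 = -0.5833
  S[V,V] = ((-1.25)·(-1.25) + (0.75)·(0.75) + (-0.25)·(-0.25) + (0.75)·(0.75)) / 3 = 2.75/3 = 0.9167
  S = [[8.9167, -0.5833],
 [-0.5833, 0.9167]].

Step 3 — invert S. det(S) = 8.9167·0.9167 - (-0.5833)² = 7.8333.
  S^{-1} = (1/det) · [[d, -b], [-b, a]] = [[0.117, 0.0745],
 [0.0745, 1.1383]].

Step 4 — quadratic form (x̄ - mu_0)^T · S^{-1} · (x̄ - mu_0):
  S^{-1} · (x̄ - mu_0) = (0.383, -0.5745),
  (x̄ - mu_0)^T · [...] = (3.75)·(0.383) + (-0.75)·(-0.5745) = 1.867.

Step 5 — scale by n: T² = 4 · 1.867 = 7.4681.

T² ≈ 7.4681


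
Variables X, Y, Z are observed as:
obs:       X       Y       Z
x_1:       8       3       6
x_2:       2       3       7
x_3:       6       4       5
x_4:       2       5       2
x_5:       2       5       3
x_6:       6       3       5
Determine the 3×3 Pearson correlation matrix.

Step 1 — column means:
  mean(X) = (8 + 2 + 6 + 2 + 2 + 6) / 6 = 26/6 = 4.3333
  mean(Y) = (3 + 3 + 4 + 5 + 5 + 3) / 6 = 23/6 = 3.8333
  mean(Z) = (6 + 7 + 5 + 2 + 3 + 5) / 6 = 28/6 = 4.6667

Step 2 — sample variances and covariances s[i,j] = (1/(n-1)) · Σ_k (x_{k,i} - mean_i) · (x_{k,j} - mean_j), with n-1 = 5:
  s[X,X] = ((3.6667)·(3.6667) + (-2.3333)·(-2.3333) + (1.6667)·(1.6667) + (-2.3333)·(-2.3333) + (-2.3333)·(-2.3333) + (1.6667)·(1.6667)) / 5 = 35.3333/5 = 7.0667
  s[X,Y] = ((3.6667)·(-0.8333) + (-2.3333)·(-0.8333) + (1.6667)·(0.1667) + (-2.3333)·(1.1667) + (-2.3333)·(1.1667) + (1.6667)·(-0.8333)) / 5 = -7.6667/5 = -1.5333
  s[X,Z] = ((3.6667)·(1.3333) + (-2.3333)·(2.3333) + (1.6667)·(0.3333) + (-2.3333)·(-2.6667) + (-2.3333)·(-1.6667) + (1.6667)·(0.3333)) / 5 = 10.6667/5 = 2.1333
  s[Y,Y] = ((-0.8333)·(-0.8333) + (-0.8333)·(-0.8333) + (0.1667)·(0.1667) + (1.1667)·(1.1667) + (1.1667)·(1.1667) + (-0.8333)·(-0.8333)) / 5 = 4.8333/5 = 0.9667
  s[Y,Z] = ((-0.8333)·(1.3333) + (-0.8333)·(2.3333) + (0.1667)·(0.3333) + (1.1667)·(-2.6667) + (1.1667)·(-1.6667) + (-0.8333)·(0.3333)) / 5 = -8.3333/5 = -1.6667
  s[Z,Z] = ((1.3333)·(1.3333) + (2.3333)·(2.3333) + (0.3333)·(0.3333) + (-2.6667)·(-2.6667) + (-1.6667)·(-1.6667) + (0.3333)·(0.3333)) / 5 = 17.3333/5 = 3.4667
  Sample standard deviations s_i = √(s[i,i]):
  s(X) = √(7.0667) = 2.6583
  s(Y) = √(0.9667) = 0.9832
  s(Z) = √(3.4667) = 1.8619

Step 3 — r_{ij} = s_{ij} / (s_i · s_j):
  r[X,X] = 1 (diagonal).
  r[X,Y] = -1.5333 / (2.6583 · 0.9832) = -1.5333 / 2.6136 = -0.5867
  r[X,Z] = 2.1333 / (2.6583 · 1.8619) = 2.1333 / 4.9495 = 0.431
  r[Y,Y] = 1 (diagonal).
  r[Y,Z] = -1.6667 / (0.9832 · 1.8619) = -1.6667 / 1.8306 = -0.9104
  r[Z,Z] = 1 (diagonal).

R is symmetric with unit diagonal. Assembling:

R = [[1, -0.5867, 0.431],
 [-0.5867, 1, -0.9104],
 [0.431, -0.9104, 1]]


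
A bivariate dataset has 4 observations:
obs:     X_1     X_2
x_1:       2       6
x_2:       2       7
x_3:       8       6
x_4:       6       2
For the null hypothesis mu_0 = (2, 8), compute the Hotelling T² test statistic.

Step 1 — sample mean vector:
  mean(X_1) = (2 + 2 + 8 + 6) / 4 = 18/4 = 4.5
  mean(X_2) = (6 + 7 + 6 + 2) / 4 = 21/4 = 5.25
  x̄ = (4.5, 5.25),  deviation x̄ - mu_0 = (4.5, 5.25) - (2, 8) = (2.5, -2.75).

Step 2 — sample covariance matrix, S[i,j] = (1/(n-1)) · Σ_k (x_{k,i} - mean_i) · (x_{k,j} - mean_j), divisor n-1 = 3:
  S[X_1,X_1] = ((-2.5)·(-2.5) + (-2.5)·(-2.5) + (3.5)·(3.5) + (1.5)·(1.5)) / 3 = 27/3 = 9
  S[X_1,X_2] = ((-2.5)·(0.75) + (-2.5)·(1.75) + (3.5)·(0.75) + (1.5)·(-3.25)) / 3 = -8.5/3 = -2.8333
  S[X_2,X_2] = ((0.75)·(0.75) + (1.75)·(1.75) + (0.75)·(0.75) + (-3.25)·(-3.25)) / 3 = 14.75/3 = 4.9167
  S = [[9, -2.8333],
 [-2.8333, 4.9167]].

Step 3 — invert S. det(S) = 9·4.9167 - (-2.8333)² = 36.2222.
  S^{-1} = (1/det) · [[d, -b], [-b, a]] = [[0.1357, 0.0782],
 [0.0782, 0.2485]].

Step 4 — quadratic form (x̄ - mu_0)^T · S^{-1} · (x̄ - mu_0):
  S^{-1} · (x̄ - mu_0) = (0.1242, -0.4877),
  (x̄ - mu_0)^T · [...] = (2.5)·(0.1242) + (-2.75)·(-0.4877) = 1.6518.

Step 5 — scale by n: T² = 4 · 1.6518 = 6.6074.

T² ≈ 6.6074


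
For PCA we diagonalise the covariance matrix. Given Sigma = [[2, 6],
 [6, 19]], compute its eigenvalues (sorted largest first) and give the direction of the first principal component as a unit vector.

Step 1 — characteristic polynomial of 2×2 Sigma:
  det(Sigma - λI) = λ² - trace · λ + det = 0.
  trace = 2 + 19 = 21, det = 2·19 - (6)² = 2.
Step 2 — discriminant:
  Δ = trace² - 4·det = 441 - 8 = 433.
Step 3 — eigenvalues:
  λ = (trace ± √Δ)/2 = (21 ± 20.8087)/2,
  λ_1 = 20.9043,  λ_2 = 0.0957.

Step 4 — unit eigenvector for λ_1: solve (Sigma - λ_1 I)v = 0. First row:
  (2 - 20.9043)·v_x + (6)·v_y = 0, i.e. (-18.9043)·v_x + (6)·v_y = 0,
  so v ∝ (b, λ_1 - a) = (6, 18.9043) = u.
  ||u|| = √((6)² + (18.9043)²) = √(393.3735) ≈ 19.8336,
  v_1 = u/||u|| ≈ (0.3025, 0.9531) (||v_1|| = 1).

λ_1 = 20.9043,  λ_2 = 0.0957;  v_1 ≈ (0.3025, 0.9531)


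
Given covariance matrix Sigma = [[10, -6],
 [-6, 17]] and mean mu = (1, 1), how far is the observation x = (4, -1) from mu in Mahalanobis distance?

Step 1 — centre the observation: (x - mu) = (3, -2).

Step 2 — invert Sigma. det(Sigma) = 10·17 - (-6)² = 134.
  Sigma^{-1} = (1/det) · [[d, -b], [-b, a]] = [[0.1269, 0.0448],
 [0.0448, 0.0746]].

Step 3 — form the quadratic (x - mu)^T · Sigma^{-1} · (x - mu):
  Sigma^{-1} · (x - mu) = (0.291, -0.0149).
  (x - mu)^T · [Sigma^{-1} · (x - mu)] = (3)·(0.291) + (-2)·(-0.0149) = 0.903.

Step 4 — take square root: d = √(0.903) ≈ 0.9503.

d(x, mu) = √(0.903) ≈ 0.9503


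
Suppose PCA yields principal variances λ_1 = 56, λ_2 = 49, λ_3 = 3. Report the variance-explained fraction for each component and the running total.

Step 1 — total variance = trace(Sigma) = Σ λ_i = 56 + 49 + 3 = 108.

Step 2 — fraction explained by component i = λ_i / Σ λ:
  PC1: 56/108 = 0.5185
  PC2: 49/108 = 0.4537
  PC3: 3/108 = 0.0278

Step 3 — cumulative fraction after k components = (λ_1 + ... + λ_k) / Σ λ:
  k = 1: 56/108 = 0.5185
  k = 2: (56 + 49)/108 = 105/108 = 0.9722
  k = 3: (56 + 49 + 3)/108 = 108/108 = 1

Summary (fraction, with percent):

explained: PC1 0.5185 (51.85%), PC2 0.4537 (45.37%), PC3 0.0278 (2.78%);  cumulative: 0.5185, 0.9722, 1


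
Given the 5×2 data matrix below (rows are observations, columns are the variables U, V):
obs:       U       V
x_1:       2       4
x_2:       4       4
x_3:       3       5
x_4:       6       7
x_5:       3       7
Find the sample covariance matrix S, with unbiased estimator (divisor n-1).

Step 1 — column means:
  mean(U) = (2 + 4 + 3 + 6 + 3) / 5 = 18/5 = 3.6
  mean(V) = (4 + 4 + 5 + 7 + 7) / 5 = 27/5 = 5.4

Step 2 — sample covariance S[i,j] = (1/(n-1)) · Σ_k (x_{k,i} - mean_i) · (x_{k,j} - mean_j), with n-1 = 4.
  S[U,U] = ((-1.6)·(-1.6) + (0.4)·(0.4) + (-0.6)·(-0.6) + (2.4)·(2.4) + (-0.6)·(-0.6)) / 4 = 9.2/4 = 2.3
  S[U,V] = ((-1.6)·(-1.4) + (0.4)·(-1.4) + (-0.6)·(-0.4) + (2.4)·(1.6) + (-0.6)·(1.6)) / 4 = 4.8/4 = 1.2
  S[V,V] = ((-1.4)·(-1.4) + (-1.4)·(-1.4) + (-0.4)·(-0.4) + (1.6)·(1.6) + (1.6)·(1.6)) / 4 = 9.2/4 = 2.3

S is symmetric (S[j,i] = S[i,j]). Assembling:

S = [[2.3, 1.2],
 [1.2, 2.3]]


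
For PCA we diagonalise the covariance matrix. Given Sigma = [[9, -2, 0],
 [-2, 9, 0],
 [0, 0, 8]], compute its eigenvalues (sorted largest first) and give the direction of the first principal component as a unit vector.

Step 1 — characteristic polynomial p(λ) = det(λI - Sigma) = λ³ - tr·λ² + c_1·λ - det, where tr = trace, c_1 = sum of the principal 2×2 minors, det = det(Sigma):
  tr = 9 + 9 + 8 = 26,
  c_1 = (9·9 - (-2)²) + (9·8 - (0)²) + (9·8 - (0)²) = 77 + 72 + 72 = 221,
  det = 9·(9·8 - (0)²) - (-2)·((-2)·8 - (0)·(0)) + (0)·((-2)·(0) - 9·(0)) = 9·(72) - (-2)·(-16) + (0)·(0) = 616.
  So p(λ) = λ³ - 26λ² + 221λ - 616.
Step 2 — look for an integer root (rational root theorem: any rational root is an integer divisor of 616). Testing λ = 7:
  p(7) = 343 - 1274 + 1547 - 616 = 0  ✓
  Dividing out (λ - 7): p(λ) = (λ - 7)(λ² - 19λ + 88).
Step 3 — remaining eigenvalues from the quadratic λ² - 19λ + 88 = 0:
  Δ = 19² - 4·88 = 361 - 352 = 9,  λ = (19 ± √9)/2 = (19 ± 3)/2 = 11 or 8.
  Sorted: λ_1 = 11,  λ_2 = 8,  λ_3 = 7  (check: sum = 26 = tr ✓).

Step 4 — unit eigenvector for λ_1 = 11: v spans the null space of (Sigma - λ_1 I), whose rows are
  r_1 = (-2, -2, 0),  r_2 = (-2, -2, 0),  r_3 = (0, 0, -3).
  v is orthogonal to every row, so take v ∝ r_1 × r_3 = ((-2)·(-3) - (0)·(0), (0)·(0) - (-2)·(-3), (-2)·(0) - (-2)·(0)) = (6, -6, 0).
  Rescale (divide by 6): u = (1, -1, 0).
  ||u|| = √((1)² + (-1)² + (0)²) = √(2) ≈ 1.4142,  v_1 = u/||u|| ≈ (0.7071, -0.7071, 0) (||v_1|| = 1).

λ_1 = 11,  λ_2 = 8,  λ_3 = 7;  v_1 ≈ (0.7071, -0.7071, 0)


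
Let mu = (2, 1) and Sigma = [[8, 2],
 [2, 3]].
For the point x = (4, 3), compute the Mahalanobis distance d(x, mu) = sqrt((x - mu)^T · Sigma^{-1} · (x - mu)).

Step 1 — centre the observation: (x - mu) = (2, 2).

Step 2 — invert Sigma. det(Sigma) = 8·3 - (2)² = 20.
  Sigma^{-1} = (1/det) · [[d, -b], [-b, a]] = [[0.15, -0.1],
 [-0.1, 0.4]].

Step 3 — form the quadratic (x - mu)^T · Sigma^{-1} · (x - mu):
  Sigma^{-1} · (x - mu) = (0.1, 0.6).
  (x - mu)^T · [Sigma^{-1} · (x - mu)] = (2)·(0.1) + (2)·(0.6) = 1.4.

Step 4 — take square root: d = √(1.4) ≈ 1.1832.

d(x, mu) = √(1.4) ≈ 1.1832


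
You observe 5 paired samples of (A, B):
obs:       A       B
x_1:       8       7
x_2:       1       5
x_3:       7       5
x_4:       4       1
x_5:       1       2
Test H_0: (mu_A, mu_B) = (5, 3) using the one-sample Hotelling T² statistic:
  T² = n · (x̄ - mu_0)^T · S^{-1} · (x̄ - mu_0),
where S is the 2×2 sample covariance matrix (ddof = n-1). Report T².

Step 1 — sample mean vector:
  mean(A) = (8 + 1 + 7 + 4 + 1) / 5 = 21/5 = 4.2
  mean(B) = (7 + 5 + 5 + 1 + 2) / 5 = 20/5 = 4
  x̄ = (4.2, 4),  deviation x̄ - mu_0 = (4.2, 4) - (5, 3) = (-0.8, 1).

Step 2 — sample covariance matrix, S[i,j] = (1/(n-1)) · Σ_k (x_{k,i} - mean_i) · (x_{k,j} - mean_j), divisor n-1 = 4:
  S[A,A] = ((3.8)·(3.8) + (-3.2)·(-3.2) + (2.8)·(2.8) + (-0.2)·(-0.2) + (-3.2)·(-3.2)) / 4 = 42.8/4 = 10.7
  S[A,B] = ((3.8)·(3) + (-3.2)·(1) + (2.8)·(1) + (-0.2)·(-3) + (-3.2)·(-2)) / 4 = 18/4 = 4.5
  S[B,B] = ((3)·(3) + (1)·(1) + (1)·(1) + (-3)·(-3) + (-2)·(-2)) / 4 = 24/4 = 6
  S = [[10.7, 4.5],
 [4.5, 6]].

Step 3 — invert S. det(S) = 10.7·6 - (4.5)² = 43.95.
  S^{-1} = (1/det) · [[d, -b], [-b, a]] = [[0.1365, -0.1024],
 [-0.1024, 0.2435]].

Step 4 — quadratic form (x̄ - mu_0)^T · S^{-1} · (x̄ - mu_0):
  S^{-1} · (x̄ - mu_0) = (-0.2116, 0.3254),
  (x̄ - mu_0)^T · [...] = (-0.8)·(-0.2116) + (1)·(0.3254) = 0.4947.

Step 5 — scale by n: T² = 5 · 0.4947 = 2.4733.

T² ≈ 2.4733


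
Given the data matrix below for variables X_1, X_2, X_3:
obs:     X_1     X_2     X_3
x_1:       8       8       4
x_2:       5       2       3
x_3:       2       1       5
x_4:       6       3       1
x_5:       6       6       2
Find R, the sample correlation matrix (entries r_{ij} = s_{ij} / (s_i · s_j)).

Step 1 — column means:
  mean(X_1) = (8 + 5 + 2 + 6 + 6) / 5 = 27/5 = 5.4
  mean(X_2) = (8 + 2 + 1 + 3 + 6) / 5 = 20/5 = 4
  mean(X_3) = (4 + 3 + 5 + 1 + 2) / 5 = 15/5 = 3

Step 2 — sample variances and covariances s[i,j] = (1/(n-1)) · Σ_k (x_{k,i} - mean_i) · (x_{k,j} - mean_j), with n-1 = 4:
  s[X_1,X_1] = ((2.6)·(2.6) + (-0.4)·(-0.4) + (-3.4)·(-3.4) + (0.6)·(0.6) + (0.6)·(0.6)) / 4 = 19.2/4 = 4.8
  s[X_1,X_2] = ((2.6)·(4) + (-0.4)·(-2) + (-3.4)·(-3) + (0.6)·(-1) + (0.6)·(2)) / 4 = 22/4 = 5.5
  s[X_1,X_3] = ((2.6)·(1) + (-0.4)·(0) + (-3.4)·(2) + (0.6)·(-2) + (0.6)·(-1)) / 4 = -6/4 = -1.5
  s[X_2,X_2] = ((4)·(4) + (-2)·(-2) + (-3)·(-3) + (-1)·(-1) + (2)·(2)) / 4 = 34/4 = 8.5
  s[X_2,X_3] = ((4)·(1) + (-2)·(0) + (-3)·(2) + (-1)·(-2) + (2)·(-1)) / 4 = -2/4 = -0.5
  s[X_3,X_3] = ((1)·(1) + (0)·(0) + (2)·(2) + (-2)·(-2) + (-1)·(-1)) / 4 = 10/4 = 2.5
  Sample standard deviations s_i = √(s[i,i]):
  s(X_1) = √(4.8) = 2.1909
  s(X_2) = √(8.5) = 2.9155
  s(X_3) = √(2.5) = 1.5811

Step 3 — r_{ij} = s_{ij} / (s_i · s_j):
  r[X_1,X_1] = 1 (diagonal).
  r[X_1,X_2] = 5.5 / (2.1909 · 2.9155) = 5.5 / 6.3875 = 0.8611
  r[X_1,X_3] = -1.5 / (2.1909 · 1.5811) = -1.5 / 3.4641 = -0.433
  r[X_2,X_2] = 1 (diagonal).
  r[X_2,X_3] = -0.5 / (2.9155 · 1.5811) = -0.5 / 4.6098 = -0.1085
  r[X_3,X_3] = 1 (diagonal).

R is symmetric with unit diagonal. Assembling:

R = [[1, 0.8611, -0.433],
 [0.8611, 1, -0.1085],
 [-0.433, -0.1085, 1]]


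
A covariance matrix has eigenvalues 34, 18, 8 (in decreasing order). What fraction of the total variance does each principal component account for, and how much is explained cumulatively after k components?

Step 1 — total variance = trace(Sigma) = Σ λ_i = 34 + 18 + 8 = 60.

Step 2 — fraction explained by component i = λ_i / Σ λ:
  PC1: 34/60 = 0.5667
  PC2: 18/60 = 0.3
  PC3: 8/60 = 0.1333

Step 3 — cumulative fraction after k components = (λ_1 + ... + λ_k) / Σ λ:
  k = 1: 34/60 = 0.5667
  k = 2: (34 + 18)/60 = 52/60 = 0.8667
  k = 3: (34 + 18 + 8)/60 = 60/60 = 1

Summary (fraction, with percent):

explained: PC1 0.5667 (56.67%), PC2 0.3 (30%), PC3 0.1333 (13.33%);  cumulative: 0.5667, 0.8667, 1


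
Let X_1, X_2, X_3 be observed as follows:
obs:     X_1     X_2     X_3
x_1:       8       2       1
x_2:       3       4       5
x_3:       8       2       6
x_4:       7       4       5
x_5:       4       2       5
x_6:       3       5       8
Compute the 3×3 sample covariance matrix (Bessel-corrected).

Step 1 — column means:
  mean(X_1) = (8 + 3 + 8 + 7 + 4 + 3) / 6 = 33/6 = 5.5
  mean(X_2) = (2 + 4 + 2 + 4 + 2 + 5) / 6 = 19/6 = 3.1667
  mean(X_3) = (1 + 5 + 6 + 5 + 5 + 8) / 6 = 30/6 = 5

Step 2 — sample covariance S[i,j] = (1/(n-1)) · Σ_k (x_{k,i} - mean_i) · (x_{k,j} - mean_j), with n-1 = 5.
  S[X_1,X_1] = ((2.5)·(2.5) + (-2.5)·(-2.5) + (2.5)·(2.5) + (1.5)·(1.5) + (-1.5)·(-1.5) + (-2.5)·(-2.5)) / 5 = 29.5/5 = 5.9
  S[X_1,X_2] = ((2.5)·(-1.1667) + (-2.5)·(0.8333) + (2.5)·(-1.1667) + (1.5)·(0.8333) + (-1.5)·(-1.1667) + (-2.5)·(1.8333)) / 5 = -9.5/5 = -1.9
  S[X_1,X_3] = ((2.5)·(-4) + (-2.5)·(0) + (2.5)·(1) + (1.5)·(0) + (-1.5)·(0) + (-2.5)·(3)) / 5 = -15/5 = -3
  S[X_2,X_2] = ((-1.1667)·(-1.1667) + (0.8333)·(0.8333) + (-1.1667)·(-1.1667) + (0.8333)·(0.8333) + (-1.1667)·(-1.1667) + (1.8333)·(1.8333)) / 5 = 8.8333/5 = 1.7667
  S[X_2,X_3] = ((-1.1667)·(-4) + (0.8333)·(0) + (-1.1667)·(1) + (0.8333)·(0) + (-1.1667)·(0) + (1.8333)·(3)) / 5 = 9/5 = 1.8
  S[X_3,X_3] = ((-4)·(-4) + (0)·(0) + (1)·(1) + (0)·(0) + (0)·(0) + (3)·(3)) / 5 = 26/5 = 5.2

S is symmetric (S[j,i] = S[i,j]). Assembling:

S = [[5.9, -1.9, -3],
 [-1.9, 1.7667, 1.8],
 [-3, 1.8, 5.2]]


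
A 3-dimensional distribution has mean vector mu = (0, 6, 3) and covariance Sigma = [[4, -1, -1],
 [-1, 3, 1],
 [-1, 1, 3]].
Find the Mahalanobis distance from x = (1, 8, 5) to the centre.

Step 1 — centre the observation: (x - mu) = (1, 2, 2).

Step 2 — invert Sigma (cofactor / det for 3×3, or solve directly):
  Sigma^{-1} = [[0.2857, 0.0714, 0.0714],
 [0.0714, 0.3929, -0.1071],
 [0.0714, -0.1071, 0.3929]].

Step 3 — form the quadratic (x - mu)^T · Sigma^{-1} · (x - mu):
  Sigma^{-1} · (x - mu) = (0.5714, 0.6429, 0.6429).
  (x - mu)^T · [Sigma^{-1} · (x - mu)] = (1)·(0.5714) + (2)·(0.6429) + (2)·(0.6429) = 3.1429.

Step 4 — take square root: d = √(3.1429) ≈ 1.7728.

d(x, mu) = √(3.1429) ≈ 1.7728


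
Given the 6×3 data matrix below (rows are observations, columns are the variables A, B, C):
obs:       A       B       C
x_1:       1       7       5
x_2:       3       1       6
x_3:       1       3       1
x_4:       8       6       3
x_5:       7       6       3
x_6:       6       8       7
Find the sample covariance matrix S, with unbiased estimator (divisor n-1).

Step 1 — column means:
  mean(A) = (1 + 3 + 1 + 8 + 7 + 6) / 6 = 26/6 = 4.3333
  mean(B) = (7 + 1 + 3 + 6 + 6 + 8) / 6 = 31/6 = 5.1667
  mean(C) = (5 + 6 + 1 + 3 + 3 + 7) / 6 = 25/6 = 4.1667

Step 2 — sample covariance S[i,j] = (1/(n-1)) · Σ_k (x_{k,i} - mean_i) · (x_{k,j} - mean_j), with n-1 = 5.
  S[A,A] = ((-3.3333)·(-3.3333) + (-1.3333)·(-1.3333) + (-3.3333)·(-3.3333) + (3.6667)·(3.6667) + (2.6667)·(2.6667) + (1.6667)·(1.6667)) / 5 = 47.3333/5 = 9.4667
  S[A,B] = ((-3.3333)·(1.8333) + (-1.3333)·(-4.1667) + (-3.3333)·(-2.1667) + (3.6667)·(0.8333) + (2.6667)·(0.8333) + (1.6667)·(2.8333)) / 5 = 16.6667/5 = 3.3333
  S[A,C] = ((-3.3333)·(0.8333) + (-1.3333)·(1.8333) + (-3.3333)·(-3.1667) + (3.6667)·(-1.1667) + (2.6667)·(-1.1667) + (1.6667)·(2.8333)) / 5 = 2.6667/5 = 0.5333
  S[B,B] = ((1.8333)·(1.8333) + (-4.1667)·(-4.1667) + (-2.1667)·(-2.1667) + (0.8333)·(0.8333) + (0.8333)·(0.8333) + (2.8333)·(2.8333)) / 5 = 34.8333/5 = 6.9667
  S[B,C] = ((1.8333)·(0.8333) + (-4.1667)·(1.8333) + (-2.1667)·(-3.1667) + (0.8333)·(-1.1667) + (0.8333)·(-1.1667) + (2.8333)·(2.8333)) / 5 = 6.8333/5 = 1.3667
  S[C,C] = ((0.8333)·(0.8333) + (1.8333)·(1.8333) + (-3.1667)·(-3.1667) + (-1.1667)·(-1.1667) + (-1.1667)·(-1.1667) + (2.8333)·(2.8333)) / 5 = 24.8333/5 = 4.9667

S is symmetric (S[j,i] = S[i,j]). Assembling:

S = [[9.4667, 3.3333, 0.5333],
 [3.3333, 6.9667, 1.3667],
 [0.5333, 1.3667, 4.9667]]


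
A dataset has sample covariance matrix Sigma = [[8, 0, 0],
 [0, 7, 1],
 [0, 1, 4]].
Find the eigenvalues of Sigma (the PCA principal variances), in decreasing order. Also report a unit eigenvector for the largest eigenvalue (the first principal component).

Step 1 — characteristic polynomial p(λ) = det(λI - Sigma) = λ³ - tr·λ² + c_1·λ - det, where tr = trace, c_1 = sum of the principal 2×2 minors, det = det(Sigma):
  tr = 8 + 7 + 4 = 19,
  c_1 = (8·7 - (0)²) + (8·4 - (0)²) + (7·4 - (1)²) = 56 + 32 + 27 = 115,
  det = 8·(7·4 - (1)²) - (0)·((0)·4 - (1)·(0)) + (0)·((0)·(1) - 7·(0)) = 8·(27) - (0)·(0) + (0)·(0) = 216.
  So p(λ) = λ³ - 19λ² + 115λ - 216.
Step 2 — look for an integer root (rational root theorem: any rational root is an integer divisor of 216). Testing λ = 8:
  p(8) = 512 - 1216 + 920 - 216 = 0  ✓
  Dividing out (λ - 8): p(λ) = (λ - 8)(λ² - 11λ + 27).
Step 3 — remaining eigenvalues from the quadratic λ² - 11λ + 27 = 0:
  Δ = 11² - 4·27 = 121 - 108 = 13,  λ = (11 ± √13)/2 = (11 ± 3.6056)/2 ≈ 7.3028 or 3.6972.
  Sorted: λ_1 = 8,  λ_2 = 7.3028,  λ_3 = 3.6972  (check: sum = 19 = tr ✓).

Step 4 — unit eigenvector for λ_1 = 8: v spans the null space of (Sigma - λ_1 I), whose rows are
  r_1 = (0, 0, 0),  r_2 = (0, -1, 1),  r_3 = (0, 1, -4).
  v is orthogonal to every row, so take v ∝ r_2 × r_3 = ((-1)·(-4) - (1)·(1), (1)·(0) - (0)·(-4), (0)·(1) - (-1)·(0)) = (3, 0, 0).
  Rescale (divide by 3): u = (1, 0, 0).
  ||u|| = √((1)² + (0)² + (0)²) = √(1) = 1,  v_1 = u/||u|| ≈ (1, 0, 0) (||v_1|| = 1).

λ_1 = 8,  λ_2 = 7.3028,  λ_3 = 3.6972;  v_1 ≈ (1, 0, 0)


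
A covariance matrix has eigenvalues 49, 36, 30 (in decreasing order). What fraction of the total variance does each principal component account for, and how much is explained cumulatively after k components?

Step 1 — total variance = trace(Sigma) = Σ λ_i = 49 + 36 + 30 = 115.

Step 2 — fraction explained by component i = λ_i / Σ λ:
  PC1: 49/115 = 0.4261
  PC2: 36/115 = 0.313
  PC3: 30/115 = 0.2609

Step 3 — cumulative fraction after k components = (λ_1 + ... + λ_k) / Σ λ:
  k = 1: 49/115 = 0.4261
  k = 2: (49 + 36)/115 = 85/115 = 0.7391
  k = 3: (49 + 36 + 30)/115 = 115/115 = 1

Summary (fraction, with percent):

explained: PC1 0.4261 (42.61%), PC2 0.313 (31.3%), PC3 0.2609 (26.09%);  cumulative: 0.4261, 0.7391, 1


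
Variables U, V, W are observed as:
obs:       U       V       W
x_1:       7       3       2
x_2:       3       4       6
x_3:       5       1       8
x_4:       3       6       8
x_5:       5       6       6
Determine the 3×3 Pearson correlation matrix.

Step 1 — column means:
  mean(U) = (7 + 3 + 5 + 3 + 5) / 5 = 23/5 = 4.6
  mean(V) = (3 + 4 + 1 + 6 + 6) / 5 = 20/5 = 4
  mean(W) = (2 + 6 + 8 + 8 + 6) / 5 = 30/5 = 6

Step 2 — sample variances and covariances s[i,j] = (1/(n-1)) · Σ_k (x_{k,i} - mean_i) · (x_{k,j} - mean_j), with n-1 = 4:
  s[U,U] = ((2.4)·(2.4) + (-1.6)·(-1.6) + (0.4)·(0.4) + (-1.6)·(-1.6) + (0.4)·(0.4)) / 4 = 11.2/4 = 2.8
  s[U,V] = ((2.4)·(-1) + (-1.6)·(0) + (0.4)·(-3) + (-1.6)·(2) + (0.4)·(2)) / 4 = -6/4 = -1.5
  s[U,W] = ((2.4)·(-4) + (-1.6)·(0) + (0.4)·(2) + (-1.6)·(2) + (0.4)·(0)) / 4 = -12/4 = -3
  s[V,V] = ((-1)·(-1) + (0)·(0) + (-3)·(-3) + (2)·(2) + (2)·(2)) / 4 = 18/4 = 4.5
  s[V,W] = ((-1)·(-4) + (0)·(0) + (-3)·(2) + (2)·(2) + (2)·(0)) / 4 = 2/4 = 0.5
  s[W,W] = ((-4)·(-4) + (0)·(0) + (2)·(2) + (2)·(2) + (0)·(0)) / 4 = 24/4 = 6
  Sample standard deviations s_i = √(s[i,i]):
  s(U) = √(2.8) = 1.6733
  s(V) = √(4.5) = 2.1213
  s(W) = √(6) = 2.4495

Step 3 — r_{ij} = s_{ij} / (s_i · s_j):
  r[U,U] = 1 (diagonal).
  r[U,V] = -1.5 / (1.6733 · 2.1213) = -1.5 / 3.5496 = -0.4226
  r[U,W] = -3 / (1.6733 · 2.4495) = -3 / 4.0988 = -0.7319
  r[V,V] = 1 (diagonal).
  r[V,W] = 0.5 / (2.1213 · 2.4495) = 0.5 / 5.1962 = 0.0962
  r[W,W] = 1 (diagonal).

R is symmetric with unit diagonal. Assembling:

R = [[1, -0.4226, -0.7319],
 [-0.4226, 1, 0.0962],
 [-0.7319, 0.0962, 1]]


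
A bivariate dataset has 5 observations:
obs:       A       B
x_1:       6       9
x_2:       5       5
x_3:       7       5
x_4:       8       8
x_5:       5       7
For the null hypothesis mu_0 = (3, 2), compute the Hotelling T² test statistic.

Step 1 — sample mean vector:
  mean(A) = (6 + 5 + 7 + 8 + 5) / 5 = 31/5 = 6.2
  mean(B) = (9 + 5 + 5 + 8 + 7) / 5 = 34/5 = 6.8
  x̄ = (6.2, 6.8),  deviation x̄ - mu_0 = (6.2, 6.8) - (3, 2) = (3.2, 4.8).

Step 2 — sample covariance matrix, S[i,j] = (1/(n-1)) · Σ_k (x_{k,i} - mean_i) · (x_{k,j} - mean_j), divisor n-1 = 4:
  S[A,A] = ((-0.2)·(-0.2) + (-1.2)·(-1.2) + (0.8)·(0.8) + (1.8)·(1.8) + (-1.2)·(-1.2)) / 4 = 6.8/4 = 1.7
  S[A,B] = ((-0.2)·(2.2) + (-1.2)·(-1.8) + (0.8)·(-1.8) + (1.8)·(1.2) + (-1.2)·(0.2)) / 4 = 2.2/4 = 0.55
  S[B,B] = ((2.2)·(2.2) + (-1.8)·(-1.8) + (-1.8)·(-1.8) + (1.2)·(1.2) + (0.2)·(0.2)) / 4 = 12.8/4 = 3.2
  S = [[1.7, 0.55],
 [0.55, 3.2]].

Step 3 — invert S. det(S) = 1.7·3.2 - (0.55)² = 5.1375.
  S^{-1} = (1/det) · [[d, -b], [-b, a]] = [[0.6229, -0.1071],
 [-0.1071, 0.3309]].

Step 4 — quadratic form (x̄ - mu_0)^T · S^{-1} · (x̄ - mu_0):
  S^{-1} · (x̄ - mu_0) = (1.4793, 1.2457),
  (x̄ - mu_0)^T · [...] = (3.2)·(1.4793) + (4.8)·(1.2457) = 10.7134.

Step 5 — scale by n: T² = 5 · 10.7134 = 53.5669.

T² ≈ 53.5669


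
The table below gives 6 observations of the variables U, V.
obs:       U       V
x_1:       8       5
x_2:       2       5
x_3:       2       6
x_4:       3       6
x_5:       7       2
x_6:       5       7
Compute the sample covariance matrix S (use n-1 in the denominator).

Step 1 — column means:
  mean(U) = (8 + 2 + 2 + 3 + 7 + 5) / 6 = 27/6 = 4.5
  mean(V) = (5 + 5 + 6 + 6 + 2 + 7) / 6 = 31/6 = 5.1667

Step 2 — sample covariance S[i,j] = (1/(n-1)) · Σ_k (x_{k,i} - mean_i) · (x_{k,j} - mean_j), with n-1 = 5.
  S[U,U] = ((3.5)·(3.5) + (-2.5)·(-2.5) + (-2.5)·(-2.5) + (-1.5)·(-1.5) + (2.5)·(2.5) + (0.5)·(0.5)) / 5 = 33.5/5 = 6.7
  S[U,V] = ((3.5)·(-0.1667) + (-2.5)·(-0.1667) + (-2.5)·(0.8333) + (-1.5)·(0.8333) + (2.5)·(-3.1667) + (0.5)·(1.8333)) / 5 = -10.5/5 = -2.1
  S[V,V] = ((-0.1667)·(-0.1667) + (-0.1667)·(-0.1667) + (0.8333)·(0.8333) + (0.8333)·(0.8333) + (-3.1667)·(-3.1667) + (1.8333)·(1.8333)) / 5 = 14.8333/5 = 2.9667

S is symmetric (S[j,i] = S[i,j]). Assembling:

S = [[6.7, -2.1],
 [-2.1, 2.9667]]


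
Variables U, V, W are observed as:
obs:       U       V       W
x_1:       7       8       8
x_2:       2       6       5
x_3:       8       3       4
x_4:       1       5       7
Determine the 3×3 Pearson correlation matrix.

Step 1 — column means:
  mean(U) = (7 + 2 + 8 + 1) / 4 = 18/4 = 4.5
  mean(V) = (8 + 6 + 3 + 5) / 4 = 22/4 = 5.5
  mean(W) = (8 + 5 + 4 + 7) / 4 = 24/4 = 6

Step 2 — sample variances and covariances s[i,j] = (1/(n-1)) · Σ_k (x_{k,i} - mean_i) · (x_{k,j} - mean_j), with n-1 = 3:
  s[U,U] = ((2.5)·(2.5) + (-2.5)·(-2.5) + (3.5)·(3.5) + (-3.5)·(-3.5)) / 3 = 37/3 = 12.3333
  s[U,V] = ((2.5)·(2.5) + (-2.5)·(0.5) + (3.5)·(-2.5) + (-3.5)·(-0.5)) / 3 = -2/3 = -0.6667
  s[U,W] = ((2.5)·(2) + (-2.5)·(-1) + (3.5)·(-2) + (-3.5)·(1)) / 3 = -3/3 = -1
  s[V,V] = ((2.5)·(2.5) + (0.5)·(0.5) + (-2.5)·(-2.5) + (-0.5)·(-0.5)) / 3 = 13/3 = 4.3333
  s[V,W] = ((2.5)·(2) + (0.5)·(-1) + (-2.5)·(-2) + (-0.5)·(1)) / 3 = 9/3 = 3
  s[W,W] = ((2)·(2) + (-1)·(-1) + (-2)·(-2) + (1)·(1)) / 3 = 10/3 = 3.3333
  Sample standard deviations s_i = √(s[i,i]):
  s(U) = √(12.3333) = 3.5119
  s(V) = √(4.3333) = 2.0817
  s(W) = √(3.3333) = 1.8257

Step 3 — r_{ij} = s_{ij} / (s_i · s_j):
  r[U,U] = 1 (diagonal).
  r[U,V] = -0.6667 / (3.5119 · 2.0817) = -0.6667 / 7.3106 = -0.0912
  r[U,W] = -1 / (3.5119 · 1.8257) = -1 / 6.4118 = -0.156
  r[V,V] = 1 (diagonal).
  r[V,W] = 3 / (2.0817 · 1.8257) = 3 / 3.8006 = 0.7894
  r[W,W] = 1 (diagonal).

R is symmetric with unit diagonal. Assembling:

R = [[1, -0.0912, -0.156],
 [-0.0912, 1, 0.7894],
 [-0.156, 0.7894, 1]]


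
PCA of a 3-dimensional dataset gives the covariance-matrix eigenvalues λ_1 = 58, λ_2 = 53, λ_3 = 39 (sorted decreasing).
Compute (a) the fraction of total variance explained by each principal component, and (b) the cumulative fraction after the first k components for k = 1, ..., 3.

Step 1 — total variance = trace(Sigma) = Σ λ_i = 58 + 53 + 39 = 150.

Step 2 — fraction explained by component i = λ_i / Σ λ:
  PC1: 58/150 = 0.3867
  PC2: 53/150 = 0.3533
  PC3: 39/150 = 0.26

Step 3 — cumulative fraction after k components = (λ_1 + ... + λ_k) / Σ λ:
  k = 1: 58/150 = 0.3867
  k = 2: (58 + 53)/150 = 111/150 = 0.74
  k = 3: (58 + 53 + 39)/150 = 150/150 = 1

Summary (fraction, with percent):

explained: PC1 0.3867 (38.67%), PC2 0.3533 (35.33%), PC3 0.26 (26%);  cumulative: 0.3867, 0.74, 1


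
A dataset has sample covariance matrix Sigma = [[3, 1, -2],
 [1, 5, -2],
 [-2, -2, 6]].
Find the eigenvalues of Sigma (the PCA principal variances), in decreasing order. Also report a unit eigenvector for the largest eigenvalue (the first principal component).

Step 1 — characteristic polynomial p(λ) = det(λI - Sigma) = λ³ - tr·λ² + c_1·λ - det, where tr = trace, c_1 = sum of the principal 2×2 minors, det = det(Sigma):
  tr = 3 + 5 + 6 = 14,
  c_1 = (3·5 - (1)²) + (3·6 - (-2)²) + (5·6 - (-2)²) = 14 + 14 + 26 = 54,
  det = 3·(5·6 - (-2)²) - (1)·((1)·6 - (-2)·(-2)) + (-2)·((1)·(-2) - 5·(-2)) = 3·(26) - (1)·(2) + (-2)·(8) = 60.
  So p(λ) = λ³ - 14λ² + 54λ - 60.
Step 2 — look for an integer root (rational root theorem: any rational root is an integer divisor of 60). Testing λ = 2:
  p(2) = 8 - 56 + 108 - 60 = 0  ✓
  Dividing out (λ - 2): p(λ) = (λ - 2)(λ² - 12λ + 30).
Step 3 — remaining eigenvalues from the quadratic λ² - 12λ + 30 = 0:
  Δ = 12² - 4·30 = 144 - 120 = 24,  λ = (12 ± √24)/2 = (12 ± 4.899)/2 ≈ 8.4495 or 3.5505.
  Sorted: λ_1 = 8.4495,  λ_2 = 3.5505,  λ_3 = 2  (check: sum = 14 = tr ✓).

Step 4 — unit eigenvector for λ_1 ≈ 8.4495: v spans the null space of (Sigma - λ_1 I), whose rows are
  r_1 = (-5.4495, 1, -2),  r_2 = (1, -3.4495, -2),  r_3 = (-2, -2, -2.4495).
  v is orthogonal to every row, so take v ∝ r_1 × r_2 = ((1)·(-2) - (-2)·(-3.4495), (-2)·(1) - (-5.4495)·(-2), (-5.4495)·(-3.4495) - (1)·(1)) ≈ (-8.899, -12.899, 17.798).
  Rescale (multiply by -1 so the first nonzero entry is positive): u = (8.899, 12.899, -17.798).
  ||u|| = √((8.899)² + (12.899)² + (-17.798)²) = √(562.3429) ≈ 23.7138,  v_1 = u/||u|| ≈ (0.3753, 0.5439, -0.7505) (||v_1|| = 1).

λ_1 = 8.4495,  λ_2 = 3.5505,  λ_3 = 2;  v_1 ≈ (0.3753, 0.5439, -0.7505)
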